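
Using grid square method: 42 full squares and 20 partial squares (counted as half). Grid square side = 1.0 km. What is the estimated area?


effective squares = 42 + 20 * 0.5 = 52.0
area = 52.0 * 1.0 = 52.0 km^2

52.0 km^2


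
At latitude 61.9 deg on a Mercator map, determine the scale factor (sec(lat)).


SF = 1 / cos(61.9) = 1 / 0.471012 = 2.123

2.123


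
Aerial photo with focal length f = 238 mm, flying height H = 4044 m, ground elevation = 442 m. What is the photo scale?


scale = f / (H - h) = 238 mm / 3602 m = 238 / 3602000 = 1:15134

1:15134


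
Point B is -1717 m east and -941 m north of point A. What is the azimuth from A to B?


az = atan2(-1717, -941) = -118.7 deg
adjusted to 0-360: 241.3 degrees

241.3 degrees


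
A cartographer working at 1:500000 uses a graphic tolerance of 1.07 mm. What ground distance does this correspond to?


ground = 1.07 mm * 500000 / 1000 = 535.0 m

535.0 m


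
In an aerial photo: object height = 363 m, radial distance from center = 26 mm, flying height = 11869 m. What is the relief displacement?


d = h * r / H = 363 * 26 / 11869 = 0.8 mm

0.8 mm


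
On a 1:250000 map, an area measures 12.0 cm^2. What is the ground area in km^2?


ground_area = 12.0 * (250000/100)^2 = 75000000.0 m^2 = 75.0 km^2

75.0 km^2


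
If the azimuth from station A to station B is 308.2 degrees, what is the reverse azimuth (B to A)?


back azimuth = (308.2 + 180) mod 360 = 128.2 degrees

128.2 degrees


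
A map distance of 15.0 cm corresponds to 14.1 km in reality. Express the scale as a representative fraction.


ground = 14.1 km = 1410000 cm; RF denominator = ground / map = 1410000 / 15.0 = 94000; RF = 1:94000

1:94000


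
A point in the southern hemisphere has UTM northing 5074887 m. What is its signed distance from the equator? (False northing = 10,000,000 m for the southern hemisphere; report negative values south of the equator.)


For southern: actual = 5074887 - 10000000 = -4925113 m

-4925113 m


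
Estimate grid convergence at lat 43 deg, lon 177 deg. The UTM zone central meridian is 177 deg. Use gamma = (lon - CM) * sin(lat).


gamma = (177 - 177) * sin(43) = 0 * 0.681998 = 0.0 degrees

0.0 degrees


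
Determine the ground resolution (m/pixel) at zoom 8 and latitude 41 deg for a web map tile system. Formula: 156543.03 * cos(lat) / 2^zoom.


res = 156543.03 * cos(41) / 2^8 = 156543.03 * 0.75470958 / 256 = 461.5 m/pixel

461.5 m/pixel


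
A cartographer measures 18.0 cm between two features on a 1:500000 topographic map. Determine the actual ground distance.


ground = 18.0 cm * 500000 / 100 = 90000.0 m = 90.0 km

90.0 km


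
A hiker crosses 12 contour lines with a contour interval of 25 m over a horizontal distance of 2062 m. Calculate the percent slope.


elevation change = 12 * 25 = 300 m
slope = 300 / 2062 * 100 = 14.5%

14.5%


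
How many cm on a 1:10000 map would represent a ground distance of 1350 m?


map_cm = 1350 * 100 / 10000 = 13.5 cm

13.5 cm


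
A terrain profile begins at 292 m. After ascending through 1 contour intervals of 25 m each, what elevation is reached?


elevation = 292 + 1 * 25 = 317 m

317 m


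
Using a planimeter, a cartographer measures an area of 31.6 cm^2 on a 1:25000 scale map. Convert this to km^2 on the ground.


ground_area = 31.6 * (25000/100)^2 = 1975000.0 m^2 = 1.975 km^2

1.975 km^2


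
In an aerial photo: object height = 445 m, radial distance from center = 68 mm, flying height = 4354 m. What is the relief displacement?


d = h * r / H = 445 * 68 / 4354 = 6.95 mm

6.95 mm


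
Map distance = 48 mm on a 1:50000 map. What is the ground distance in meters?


ground = 48 mm * 50000 / 1000 = 2400.0 m

2400.0 m


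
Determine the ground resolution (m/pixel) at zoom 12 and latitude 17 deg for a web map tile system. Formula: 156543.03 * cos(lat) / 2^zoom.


res = 156543.03 * cos(17) / 2^12 = 156543.03 * 0.95630476 / 4096 = 36.55 m/pixel

36.55 m/pixel


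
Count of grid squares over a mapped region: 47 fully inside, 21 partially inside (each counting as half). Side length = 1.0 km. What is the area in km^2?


effective squares = 47 + 21 * 0.5 = 57.5
area = 57.5 * 1.0 = 57.5 km^2

57.5 km^2


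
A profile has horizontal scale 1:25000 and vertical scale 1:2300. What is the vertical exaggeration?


VE = horizontal_scale / vertical_scale = 25000 / 2300 ≈ 10.9

10.9x


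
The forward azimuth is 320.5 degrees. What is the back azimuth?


back azimuth = (320.5 + 180) mod 360 = 140.5 degrees

140.5 degrees


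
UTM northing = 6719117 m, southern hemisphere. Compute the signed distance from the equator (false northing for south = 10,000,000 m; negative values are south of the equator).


For southern: actual = 6719117 - 10000000 = -3280883 m

-3280883 m


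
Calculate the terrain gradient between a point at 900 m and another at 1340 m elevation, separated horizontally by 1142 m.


gradient = (1340 - 900) / 1142 = 440 / 1142 = 0.3853

0.3853


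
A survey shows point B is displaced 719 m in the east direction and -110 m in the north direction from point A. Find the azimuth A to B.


az = atan2(719, -110) = 98.7 deg
adjusted to 0-360: 98.7 degrees

98.7 degrees


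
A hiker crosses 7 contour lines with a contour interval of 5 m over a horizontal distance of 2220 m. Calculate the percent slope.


elevation change = 7 * 5 = 35 m
slope = 35 / 2220 * 100 = 1.6%

1.6%


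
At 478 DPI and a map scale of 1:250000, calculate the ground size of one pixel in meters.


pixel_cm = 2.54 / 478 ≈ 0.005314 cm
ground = pixel_cm * 250000 / 100 = 2.54 * 250000 / (478 * 100) = 635000 / 47800 ≈ 13.28 m

13.28 m


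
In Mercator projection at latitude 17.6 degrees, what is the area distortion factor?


area_distortion = 1/cos^2(17.6) = 1.101

1.101


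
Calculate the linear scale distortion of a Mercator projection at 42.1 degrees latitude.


SF = 1 / cos(42.1) = 1 / 0.741976 = 1.348

1.348


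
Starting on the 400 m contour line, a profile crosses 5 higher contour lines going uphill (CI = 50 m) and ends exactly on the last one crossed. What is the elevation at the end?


elevation = 400 + 5 * 50 = 650 m

650 m


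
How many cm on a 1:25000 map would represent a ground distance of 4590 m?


map_cm = 4590 * 100 / 25000 = 18.36 cm

18.36 cm


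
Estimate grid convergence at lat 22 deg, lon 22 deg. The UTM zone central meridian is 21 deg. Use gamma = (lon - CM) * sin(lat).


gamma = (22 - 21) * sin(22) = 1 * 0.374607 = 0.375 degrees

0.375 degrees


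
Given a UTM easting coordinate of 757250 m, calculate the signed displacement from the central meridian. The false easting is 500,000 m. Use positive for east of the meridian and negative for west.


displacement = 757250 - 500000 = 257250 m

257250 m


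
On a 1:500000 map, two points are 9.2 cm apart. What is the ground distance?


ground = 9.2 cm * 500000 / 100 = 46000.0 m = 46.0 km

46.0 km


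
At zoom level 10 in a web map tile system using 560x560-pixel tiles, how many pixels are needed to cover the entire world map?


tiles per axis = 2^10 = 1024
total tiles = 1024^2 = 1048576
pixels per axis = 1024 * 560 = 573440
total pixels = 573440^2 = 328833433600

328833433600 pixels


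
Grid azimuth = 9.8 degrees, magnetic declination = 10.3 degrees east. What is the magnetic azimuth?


magnetic azimuth = grid azimuth - declination (east +ve)
mag_az = 9.8 - 10.3 = 359.5 degrees

359.5 degrees


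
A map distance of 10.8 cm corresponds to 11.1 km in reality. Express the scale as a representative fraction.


ground = 11.1 km = 1110000 cm; RF denominator = ground / map = 1110000 / 10.8 ≈ 102778; RF = 1:102778

1:102778


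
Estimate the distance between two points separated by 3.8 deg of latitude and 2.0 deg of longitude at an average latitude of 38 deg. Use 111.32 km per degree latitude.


dlat_km = 3.8 * 111.32 = 423.016
dlon_km = 2.0 * 111.32 * cos(38) ≈ 175.443
dist = sqrt(423.016^2 + 175.443^2) ≈ 458.0 km

458.0 km


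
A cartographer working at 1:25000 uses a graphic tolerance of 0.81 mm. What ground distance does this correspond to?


ground = 0.81 mm * 25000 / 1000 = 20.25 m

20.25 m


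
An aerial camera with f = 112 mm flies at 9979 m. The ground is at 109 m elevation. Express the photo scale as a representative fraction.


scale = f / (H - h) = 112 mm / 9870 m = 112 / 9870000 = 1:88125

1:88125


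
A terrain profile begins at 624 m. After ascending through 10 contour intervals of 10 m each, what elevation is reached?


elevation = 624 + 10 * 10 = 724 m

724 m


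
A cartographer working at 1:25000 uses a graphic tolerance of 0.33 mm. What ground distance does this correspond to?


ground = 0.33 mm * 25000 / 1000 = 8.25 m

8.25 m


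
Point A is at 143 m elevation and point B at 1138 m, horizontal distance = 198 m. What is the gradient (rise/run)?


gradient = (1138 - 143) / 198 = 995 / 198 = 5.0253

5.0253


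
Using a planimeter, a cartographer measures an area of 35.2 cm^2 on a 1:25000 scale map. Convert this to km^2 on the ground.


ground_area = 35.2 * (25000/100)^2 = 2200000.0 m^2 = 2.2 km^2

2.2 km^2


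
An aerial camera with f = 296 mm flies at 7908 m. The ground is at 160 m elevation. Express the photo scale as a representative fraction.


scale = f / (H - h) = 296 mm / 7748 m = 296 / 7748000 = 1:26176

1:26176


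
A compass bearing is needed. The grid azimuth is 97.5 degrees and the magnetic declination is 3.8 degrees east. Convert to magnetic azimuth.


magnetic azimuth = grid azimuth - declination (east +ve)
mag_az = 97.5 - 3.8 = 93.7 degrees

93.7 degrees


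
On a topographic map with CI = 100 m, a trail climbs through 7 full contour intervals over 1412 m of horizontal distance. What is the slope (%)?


elevation change = 7 * 100 = 700 m
slope = 700 / 1412 * 100 = 49.6%

49.6%


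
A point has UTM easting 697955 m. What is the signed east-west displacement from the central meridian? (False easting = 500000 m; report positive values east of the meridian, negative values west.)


displacement = 697955 - 500000 = 197955 m

197955 m


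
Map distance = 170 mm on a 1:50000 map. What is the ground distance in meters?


ground = 170 mm * 50000 / 1000 = 8500.0 m

8500.0 m


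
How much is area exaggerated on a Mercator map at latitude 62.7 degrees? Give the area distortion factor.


area_distortion = 1/cos^2(62.7) = 4.754

4.754


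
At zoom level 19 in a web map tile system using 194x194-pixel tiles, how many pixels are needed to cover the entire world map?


tiles per axis = 2^19 = 524288
total tiles = 524288^2 = 274877906944
pixels per axis = 524288 * 194 = 101711872
total pixels = 101711872^2 = 10345304905744384

10345304905744384 pixels


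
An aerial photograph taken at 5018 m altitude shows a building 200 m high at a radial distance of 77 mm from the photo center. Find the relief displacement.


d = h * r / H = 200 * 77 / 5018 = 3.07 mm

3.07 mm


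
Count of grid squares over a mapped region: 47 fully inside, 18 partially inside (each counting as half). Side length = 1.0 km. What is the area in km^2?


effective squares = 47 + 18 * 0.5 = 56.0
area = 56.0 * 1.0 = 56.0 km^2

56.0 km^2


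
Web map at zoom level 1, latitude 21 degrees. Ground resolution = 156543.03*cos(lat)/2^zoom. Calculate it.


res = 156543.03 * cos(21) / 2^1 = 156543.03 * 0.93358043 / 2 = 73072.75 m/pixel

73072.75 m/pixel


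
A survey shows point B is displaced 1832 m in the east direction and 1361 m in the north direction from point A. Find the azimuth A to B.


az = atan2(1832, 1361) = 53.4 deg
adjusted to 0-360: 53.4 degrees

53.4 degrees


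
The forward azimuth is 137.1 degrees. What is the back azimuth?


back azimuth = (137.1 + 180) mod 360 = 317.1 degrees

317.1 degrees


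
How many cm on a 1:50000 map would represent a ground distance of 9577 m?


map_cm = 9577 * 100 / 50000 = 19.154 cm ≈ 19.15 cm

19.15 cm


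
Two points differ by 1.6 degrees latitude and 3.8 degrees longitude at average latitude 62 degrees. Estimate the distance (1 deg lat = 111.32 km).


dlat_km = 1.6 * 111.32 = 178.112
dlon_km = 3.8 * 111.32 * cos(62) ≈ 198.594
dist = sqrt(178.112^2 + 198.594^2) ≈ 266.8 km

266.8 km


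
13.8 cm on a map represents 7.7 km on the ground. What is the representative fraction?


ground = 7.7 km = 770000 cm; RF denominator = ground / map = 770000 / 13.8 ≈ 55797; RF = 1:55797

1:55797


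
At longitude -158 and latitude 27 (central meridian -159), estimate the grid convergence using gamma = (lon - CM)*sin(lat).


gamma = (-158 - -159) * sin(27) = 1 * 0.45399 = 0.454 degrees

0.454 degrees


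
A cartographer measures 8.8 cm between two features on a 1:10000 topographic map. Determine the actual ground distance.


ground = 8.8 cm * 10000 / 100 = 880.0 m

880.0 m


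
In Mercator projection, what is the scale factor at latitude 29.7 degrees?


SF = 1 / cos(29.7) = 1 / 0.868632 = 1.151

1.151


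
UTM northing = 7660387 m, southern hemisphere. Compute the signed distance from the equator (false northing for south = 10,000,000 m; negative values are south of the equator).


For southern: actual = 7660387 - 10000000 = -2339613 m

-2339613 m


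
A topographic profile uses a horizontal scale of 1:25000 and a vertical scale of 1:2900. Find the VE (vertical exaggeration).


VE = horizontal_scale / vertical_scale = 25000 / 2900 ≈ 8.6

8.6x


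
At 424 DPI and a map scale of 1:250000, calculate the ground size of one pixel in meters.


pixel_cm = 2.54 / 424 ≈ 0.005991 cm
ground = pixel_cm * 250000 / 100 = 2.54 * 250000 / (424 * 100) = 635000 / 42400 ≈ 14.98 m

14.98 m


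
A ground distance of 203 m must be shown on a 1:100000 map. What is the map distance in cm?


map_cm = 203 * 100 / 100000 = 0.203 cm ≈ 0.2 cm

0.2 cm


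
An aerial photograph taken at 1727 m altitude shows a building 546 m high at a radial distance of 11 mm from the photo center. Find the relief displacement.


d = h * r / H = 546 * 11 / 1727 = 3.48 mm

3.48 mm


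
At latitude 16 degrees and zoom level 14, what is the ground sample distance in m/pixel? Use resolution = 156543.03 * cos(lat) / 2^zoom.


res = 156543.03 * cos(16) / 2^14 = 156543.03 * 0.9612617 / 16384 = 9.18 m/pixel

9.18 m/pixel


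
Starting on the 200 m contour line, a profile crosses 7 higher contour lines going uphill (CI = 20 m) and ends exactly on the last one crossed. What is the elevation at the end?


elevation = 200 + 7 * 20 = 340 m

340 m


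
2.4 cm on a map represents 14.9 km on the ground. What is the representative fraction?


ground = 14.9 km = 1490000 cm; RF denominator = ground / map = 1490000 / 2.4 ≈ 620833; RF = 1:620833

1:620833


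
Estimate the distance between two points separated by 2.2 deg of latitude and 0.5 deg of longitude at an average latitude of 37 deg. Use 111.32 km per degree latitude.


dlat_km = 2.2 * 111.32 = 244.904
dlon_km = 0.5 * 111.32 * cos(37) ≈ 44.452
dist = sqrt(244.904^2 + 44.452^2) ≈ 248.9 km

248.9 km


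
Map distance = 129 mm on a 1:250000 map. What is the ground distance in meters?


ground = 129 mm * 250000 / 1000 = 32250.0 m

32250.0 m


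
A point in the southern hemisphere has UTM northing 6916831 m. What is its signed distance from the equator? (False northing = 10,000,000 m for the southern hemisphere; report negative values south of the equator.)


For southern: actual = 6916831 - 10000000 = -3083169 m

-3083169 m


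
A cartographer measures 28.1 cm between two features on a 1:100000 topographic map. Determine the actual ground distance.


ground = 28.1 cm * 100000 / 100 = 28100.0 m = 28.1 km

28.1 km


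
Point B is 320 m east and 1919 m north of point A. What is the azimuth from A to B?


az = atan2(320, 1919) = 9.5 deg
adjusted to 0-360: 9.5 degrees

9.5 degrees


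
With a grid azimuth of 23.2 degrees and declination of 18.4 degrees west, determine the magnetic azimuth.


magnetic azimuth = grid azimuth - declination (east +ve)
mag_az = 23.2 - -18.4 = 41.6 degrees

41.6 degrees


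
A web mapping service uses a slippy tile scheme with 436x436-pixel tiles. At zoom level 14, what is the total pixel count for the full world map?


tiles per axis = 2^14 = 16384
total tiles = 16384^2 = 268435456
pixels per axis = 16384 * 436 = 7143424
total pixels = 7143424^2 = 51028506443776

51028506443776 pixels


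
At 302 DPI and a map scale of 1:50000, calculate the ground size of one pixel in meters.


pixel_cm = 2.54 / 302 ≈ 0.008411 cm
ground = pixel_cm * 50000 / 100 = 2.54 * 50000 / (302 * 100) = 127000 / 30200 ≈ 4.21 m

4.21 m


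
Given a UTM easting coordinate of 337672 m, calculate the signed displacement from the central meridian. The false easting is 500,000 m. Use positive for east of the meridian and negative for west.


displacement = 337672 - 500000 = -162328 m

-162328 m


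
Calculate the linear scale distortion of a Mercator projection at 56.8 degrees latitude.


SF = 1 / cos(56.8) = 1 / 0.547563 = 1.826

1.826


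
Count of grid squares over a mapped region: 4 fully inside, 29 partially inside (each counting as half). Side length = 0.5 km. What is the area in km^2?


effective squares = 4 + 29 * 0.5 = 18.5
area = 18.5 * 0.25 = 4.625 km^2

4.625 km^2


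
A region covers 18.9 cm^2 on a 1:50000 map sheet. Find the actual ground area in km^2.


ground_area = 18.9 * (50000/100)^2 = 4725000.0 m^2 = 4.725 km^2

4.725 km^2


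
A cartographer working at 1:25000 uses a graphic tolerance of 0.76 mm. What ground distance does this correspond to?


ground = 0.76 mm * 25000 / 1000 = 19.0 m

19.0 m


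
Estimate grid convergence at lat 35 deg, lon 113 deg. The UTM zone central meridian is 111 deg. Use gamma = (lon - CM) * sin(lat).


gamma = (113 - 111) * sin(35) = 2 * 0.573576 = 1.147 degrees

1.147 degrees


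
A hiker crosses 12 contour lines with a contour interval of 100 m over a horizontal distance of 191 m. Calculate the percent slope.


elevation change = 12 * 100 = 1200 m
slope = 1200 / 191 * 100 = 628.3%

628.3%


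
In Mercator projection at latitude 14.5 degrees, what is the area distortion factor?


area_distortion = 1/cos^2(14.5) = 1.067

1.067


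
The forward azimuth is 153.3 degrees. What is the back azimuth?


back azimuth = (153.3 + 180) mod 360 = 333.3 degrees

333.3 degrees


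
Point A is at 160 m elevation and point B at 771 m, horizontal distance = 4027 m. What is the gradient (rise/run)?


gradient = (771 - 160) / 4027 = 611 / 4027 = 0.1517

0.1517


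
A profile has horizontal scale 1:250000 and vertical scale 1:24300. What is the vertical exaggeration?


VE = horizontal_scale / vertical_scale = 250000 / 24300 ≈ 10.3

10.3x


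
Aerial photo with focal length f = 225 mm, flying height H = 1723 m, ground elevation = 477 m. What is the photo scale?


scale = f / (H - h) = 225 mm / 1246 m = 225 / 1246000 = 1:5538

1:5538


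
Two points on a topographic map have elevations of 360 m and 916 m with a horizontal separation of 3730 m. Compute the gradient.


gradient = (916 - 360) / 3730 = 556 / 3730 = 0.1491

0.1491


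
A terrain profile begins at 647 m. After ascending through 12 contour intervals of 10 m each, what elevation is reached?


elevation = 647 + 12 * 10 = 767 m

767 m


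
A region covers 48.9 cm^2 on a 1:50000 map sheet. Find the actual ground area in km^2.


ground_area = 48.9 * (50000/100)^2 = 12225000.0 m^2 = 12.225 km^2

12.225 km^2


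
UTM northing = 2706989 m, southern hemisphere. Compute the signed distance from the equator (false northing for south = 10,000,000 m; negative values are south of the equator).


For southern: actual = 2706989 - 10000000 = -7293011 m

-7293011 m


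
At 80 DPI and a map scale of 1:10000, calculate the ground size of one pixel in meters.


pixel_cm = 2.54 / 80 = 0.03175 cm
ground = pixel_cm * 10000 / 100 = 2.54 * 10000 / (80 * 100) = 25400 / 8000 ≈ 3.18 m

3.18 m


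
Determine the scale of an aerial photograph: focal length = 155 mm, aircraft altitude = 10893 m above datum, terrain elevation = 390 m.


scale = f / (H - h) = 155 mm / 10503 m = 155 / 10503000 = 1:67761

1:67761


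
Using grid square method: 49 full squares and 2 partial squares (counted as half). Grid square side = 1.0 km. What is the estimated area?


effective squares = 49 + 2 * 0.5 = 50.0
area = 50.0 * 1.0 = 50.0 km^2

50.0 km^2


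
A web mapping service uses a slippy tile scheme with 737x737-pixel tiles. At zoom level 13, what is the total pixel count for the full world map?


tiles per axis = 2^13 = 8192
total tiles = 8192^2 = 67108864
pixels per axis = 8192 * 737 = 6037504
total pixels = 6037504^2 = 36451454550016

36451454550016 pixels


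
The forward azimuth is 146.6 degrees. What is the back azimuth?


back azimuth = (146.6 + 180) mod 360 = 326.6 degrees

326.6 degrees


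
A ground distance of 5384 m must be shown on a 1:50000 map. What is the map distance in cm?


map_cm = 5384 * 100 / 50000 = 10.768 cm ≈ 10.77 cm

10.77 cm


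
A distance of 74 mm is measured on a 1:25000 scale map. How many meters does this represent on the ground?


ground = 74 mm * 25000 / 1000 = 1850.0 m

1850.0 m


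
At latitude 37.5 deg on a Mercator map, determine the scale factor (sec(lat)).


SF = 1 / cos(37.5) = 1 / 0.793353 = 1.26

1.26


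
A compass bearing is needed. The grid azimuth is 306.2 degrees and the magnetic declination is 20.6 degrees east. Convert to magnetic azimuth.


magnetic azimuth = grid azimuth - declination (east +ve)
mag_az = 306.2 - 20.6 = 285.6 degrees

285.6 degrees


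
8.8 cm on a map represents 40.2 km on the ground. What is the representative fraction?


ground = 40.2 km = 4020000 cm; RF denominator = ground / map = 4020000 / 8.8 ≈ 456818; RF = 1:456818

1:456818


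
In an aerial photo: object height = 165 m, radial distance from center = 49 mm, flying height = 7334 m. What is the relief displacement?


d = h * r / H = 165 * 49 / 7334 = 1.1 mm

1.1 mm


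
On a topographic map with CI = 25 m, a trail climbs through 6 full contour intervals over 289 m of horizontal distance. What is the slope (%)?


elevation change = 6 * 25 = 150 m
slope = 150 / 289 * 100 = 51.9%

51.9%


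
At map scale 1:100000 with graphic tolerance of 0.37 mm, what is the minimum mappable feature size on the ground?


ground = 0.37 mm * 100000 / 1000 = 37.0 m

37.0 m


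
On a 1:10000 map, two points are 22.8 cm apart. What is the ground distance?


ground = 22.8 cm * 10000 / 100 = 2280.0 m = 2.28 km

2.28 km


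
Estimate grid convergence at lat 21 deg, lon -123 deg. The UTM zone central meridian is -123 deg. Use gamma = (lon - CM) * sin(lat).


gamma = (-123 - -123) * sin(21) = 0 * 0.358368 = 0.0 degrees

0.0 degrees


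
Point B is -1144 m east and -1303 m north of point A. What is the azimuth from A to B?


az = atan2(-1144, -1303) = -138.7 deg
adjusted to 0-360: 221.3 degrees

221.3 degrees


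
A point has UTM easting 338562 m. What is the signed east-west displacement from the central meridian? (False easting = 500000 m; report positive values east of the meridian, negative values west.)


displacement = 338562 - 500000 = -161438 m

-161438 m


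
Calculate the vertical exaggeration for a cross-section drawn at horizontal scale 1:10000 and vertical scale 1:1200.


VE = horizontal_scale / vertical_scale = 10000 / 1200 ≈ 8.3

8.3x


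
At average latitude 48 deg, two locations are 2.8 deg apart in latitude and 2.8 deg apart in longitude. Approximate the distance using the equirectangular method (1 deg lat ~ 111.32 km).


dlat_km = 2.8 * 111.32 = 311.696
dlon_km = 2.8 * 111.32 * cos(48) ≈ 208.565
dist = sqrt(311.696^2 + 208.565^2) ≈ 375.0 km

375.0 km


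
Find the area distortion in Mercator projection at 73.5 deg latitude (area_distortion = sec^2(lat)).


area_distortion = 1/cos^2(73.5) = 12.397

12.397


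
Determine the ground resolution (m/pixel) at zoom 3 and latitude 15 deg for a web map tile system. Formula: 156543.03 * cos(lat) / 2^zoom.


res = 156543.03 * cos(15) / 2^3 = 156543.03 * 0.96592583 / 8 = 18901.12 m/pixel

18901.12 m/pixel


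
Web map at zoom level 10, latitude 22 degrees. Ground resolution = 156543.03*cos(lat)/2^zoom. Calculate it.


res = 156543.03 * cos(22) / 2^10 = 156543.03 * 0.92718385 / 1024 = 141.74 m/pixel

141.74 m/pixel


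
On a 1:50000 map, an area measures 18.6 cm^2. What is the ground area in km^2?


ground_area = 18.6 * (50000/100)^2 = 4650000.0 m^2 = 4.65 km^2

4.65 km^2


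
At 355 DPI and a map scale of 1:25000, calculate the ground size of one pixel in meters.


pixel_cm = 2.54 / 355 ≈ 0.007155 cm
ground = pixel_cm * 25000 / 100 = 2.54 * 25000 / (355 * 100) = 63500 / 35500 ≈ 1.79 m

1.79 m


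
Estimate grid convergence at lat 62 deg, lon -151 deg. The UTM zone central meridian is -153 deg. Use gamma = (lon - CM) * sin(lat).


gamma = (-151 - -153) * sin(62) = 2 * 0.882948 = 1.766 degrees

1.766 degrees


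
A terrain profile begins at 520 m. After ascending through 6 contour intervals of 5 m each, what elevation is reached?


elevation = 520 + 6 * 5 = 550 m

550 m


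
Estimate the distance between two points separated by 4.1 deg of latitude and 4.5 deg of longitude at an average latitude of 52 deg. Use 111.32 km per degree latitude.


dlat_km = 4.1 * 111.32 = 456.412
dlon_km = 4.5 * 111.32 * cos(52) ≈ 308.409
dist = sqrt(456.412^2 + 308.409^2) ≈ 550.8 km

550.8 km


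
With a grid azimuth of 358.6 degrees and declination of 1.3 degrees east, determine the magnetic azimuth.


magnetic azimuth = grid azimuth - declination (east +ve)
mag_az = 358.6 - 1.3 = 357.3 degrees

357.3 degrees


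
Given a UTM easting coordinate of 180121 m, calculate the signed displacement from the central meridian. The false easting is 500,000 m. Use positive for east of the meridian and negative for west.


displacement = 180121 - 500000 = -319879 m

-319879 m


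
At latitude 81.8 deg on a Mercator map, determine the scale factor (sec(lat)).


SF = 1 / cos(81.8) = 1 / 0.142629 = 7.011

7.011


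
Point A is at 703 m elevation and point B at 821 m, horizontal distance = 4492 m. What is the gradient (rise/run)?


gradient = (821 - 703) / 4492 = 118 / 4492 = 0.0263

0.0263


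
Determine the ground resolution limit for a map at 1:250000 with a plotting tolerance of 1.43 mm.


ground = 1.43 mm * 250000 / 1000 = 357.5 m

357.5 m


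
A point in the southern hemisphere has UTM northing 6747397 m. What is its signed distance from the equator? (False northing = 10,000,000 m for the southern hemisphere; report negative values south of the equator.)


For southern: actual = 6747397 - 10000000 = -3252603 m

-3252603 m


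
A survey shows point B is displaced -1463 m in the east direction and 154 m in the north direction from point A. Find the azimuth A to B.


az = atan2(-1463, 154) = -84.0 deg
adjusted to 0-360: 276.0 degrees

276.0 degrees


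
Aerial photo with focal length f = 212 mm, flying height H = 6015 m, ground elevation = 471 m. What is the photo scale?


scale = f / (H - h) = 212 mm / 5544 m = 212 / 5544000 = 1:26151

1:26151


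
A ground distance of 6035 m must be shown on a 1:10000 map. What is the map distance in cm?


map_cm = 6035 * 100 / 10000 = 60.35 cm

60.35 cm


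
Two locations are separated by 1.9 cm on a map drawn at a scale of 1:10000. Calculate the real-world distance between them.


ground = 1.9 cm * 10000 / 100 = 190.0 m

190.0 m


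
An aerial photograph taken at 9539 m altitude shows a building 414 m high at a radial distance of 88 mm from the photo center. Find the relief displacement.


d = h * r / H = 414 * 88 / 9539 = 3.82 mm

3.82 mm


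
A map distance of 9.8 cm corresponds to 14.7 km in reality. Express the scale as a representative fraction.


ground = 14.7 km = 1470000 cm; RF denominator = ground / map = 1470000 / 9.8 = 150000; RF = 1:150000

1:150000


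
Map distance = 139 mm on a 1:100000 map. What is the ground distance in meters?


ground = 139 mm * 100000 / 1000 = 13900.0 m

13900.0 m


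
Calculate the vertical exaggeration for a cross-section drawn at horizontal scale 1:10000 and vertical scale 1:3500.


VE = horizontal_scale / vertical_scale = 10000 / 3500 ≈ 2.9

2.9x


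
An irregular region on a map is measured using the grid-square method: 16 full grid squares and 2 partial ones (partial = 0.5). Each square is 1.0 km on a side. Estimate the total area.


effective squares = 16 + 2 * 0.5 = 17.0
area = 17.0 * 1.0 = 17.0 km^2

17.0 km^2


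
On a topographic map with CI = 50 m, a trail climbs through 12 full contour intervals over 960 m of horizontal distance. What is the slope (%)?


elevation change = 12 * 50 = 600 m
slope = 600 / 960 * 100 = 62.5%

62.5%


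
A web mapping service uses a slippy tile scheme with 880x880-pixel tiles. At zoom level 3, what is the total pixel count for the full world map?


tiles per axis = 2^3 = 8
total tiles = 8^2 = 64
pixels per axis = 8 * 880 = 7040
total pixels = 7040^2 = 49561600

49561600 pixels


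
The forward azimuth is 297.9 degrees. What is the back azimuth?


back azimuth = (297.9 + 180) mod 360 = 117.9 degrees

117.9 degrees


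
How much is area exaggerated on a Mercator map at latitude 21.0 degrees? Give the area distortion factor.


area_distortion = 1/cos^2(21.0) = 1.147

1.147


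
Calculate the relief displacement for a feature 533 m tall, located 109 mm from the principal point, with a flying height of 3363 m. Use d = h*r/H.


d = h * r / H = 533 * 109 / 3363 = 17.28 mm

17.28 mm


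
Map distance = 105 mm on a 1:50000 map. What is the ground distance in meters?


ground = 105 mm * 50000 / 1000 = 5250.0 m

5250.0 m


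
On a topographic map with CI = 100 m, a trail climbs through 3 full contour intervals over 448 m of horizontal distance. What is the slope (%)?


elevation change = 3 * 100 = 300 m
slope = 300 / 448 * 100 = 67.0%

67.0%


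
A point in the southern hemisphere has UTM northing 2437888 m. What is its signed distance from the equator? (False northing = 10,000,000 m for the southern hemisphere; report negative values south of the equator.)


For southern: actual = 2437888 - 10000000 = -7562112 m

-7562112 m


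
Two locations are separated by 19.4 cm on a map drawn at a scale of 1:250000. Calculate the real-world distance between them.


ground = 19.4 cm * 250000 / 100 = 48500.0 m = 48.5 km

48.5 km


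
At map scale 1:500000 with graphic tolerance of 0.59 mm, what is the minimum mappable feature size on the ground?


ground = 0.59 mm * 500000 / 1000 = 295.0 m

295.0 m


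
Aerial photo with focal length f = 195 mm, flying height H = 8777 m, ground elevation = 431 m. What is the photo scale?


scale = f / (H - h) = 195 mm / 8346 m = 195 / 8346000 = 1:42800

1:42800


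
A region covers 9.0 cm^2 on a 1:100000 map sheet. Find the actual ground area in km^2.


ground_area = 9.0 * (100000/100)^2 = 9000000.0 m^2 = 9.0 km^2

9.0 km^2


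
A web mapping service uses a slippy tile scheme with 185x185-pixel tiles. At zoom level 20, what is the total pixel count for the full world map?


tiles per axis = 2^20 = 1048576
total tiles = 1048576^2 = 1099511627776
pixels per axis = 1048576 * 185 = 193986560
total pixels = 193986560^2 = 37630785460633600

37630785460633600 pixels


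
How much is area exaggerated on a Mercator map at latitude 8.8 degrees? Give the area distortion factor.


area_distortion = 1/cos^2(8.8) = 1.024

1.024


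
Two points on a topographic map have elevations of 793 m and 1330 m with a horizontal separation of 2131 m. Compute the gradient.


gradient = (1330 - 793) / 2131 = 537 / 2131 = 0.252

0.252


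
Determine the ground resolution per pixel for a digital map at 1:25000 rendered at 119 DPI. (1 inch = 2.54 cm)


pixel_cm = 2.54 / 119 ≈ 0.021345 cm
ground = pixel_cm * 25000 / 100 = 2.54 * 25000 / (119 * 100) = 63500 / 11900 ≈ 5.34 m

5.34 m


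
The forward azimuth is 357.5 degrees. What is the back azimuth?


back azimuth = (357.5 + 180) mod 360 = 177.5 degrees

177.5 degrees


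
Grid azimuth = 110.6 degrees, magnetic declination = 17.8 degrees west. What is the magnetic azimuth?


magnetic azimuth = grid azimuth - declination (east +ve)
mag_az = 110.6 - -17.8 = 128.4 degrees

128.4 degrees


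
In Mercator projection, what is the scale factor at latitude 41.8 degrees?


SF = 1 / cos(41.8) = 1 / 0.745476 = 1.341

1.341


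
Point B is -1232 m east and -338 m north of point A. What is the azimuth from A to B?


az = atan2(-1232, -338) = -105.3 deg
adjusted to 0-360: 254.7 degrees

254.7 degrees


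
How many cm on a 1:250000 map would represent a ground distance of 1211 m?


map_cm = 1211 * 100 / 250000 = 0.4844 cm ≈ 0.48 cm

0.48 cm


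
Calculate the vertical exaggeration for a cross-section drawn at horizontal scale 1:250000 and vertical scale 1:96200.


VE = horizontal_scale / vertical_scale = 250000 / 96200 ≈ 2.6

2.6x


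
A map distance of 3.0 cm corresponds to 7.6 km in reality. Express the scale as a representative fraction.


ground = 7.6 km = 760000 cm; RF denominator = ground / map = 760000 / 3.0 ≈ 253333; RF = 1:253333

1:253333


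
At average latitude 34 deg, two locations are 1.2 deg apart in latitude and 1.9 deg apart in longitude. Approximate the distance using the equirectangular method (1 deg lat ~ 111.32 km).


dlat_km = 1.2 * 111.32 = 133.584
dlon_km = 1.9 * 111.32 * cos(34) ≈ 175.348
dist = sqrt(133.584^2 + 175.348^2) ≈ 220.4 km

220.4 km


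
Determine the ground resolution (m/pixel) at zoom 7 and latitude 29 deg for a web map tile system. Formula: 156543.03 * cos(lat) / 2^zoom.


res = 156543.03 * cos(29) / 2^7 = 156543.03 * 0.87461971 / 128 = 1069.65 m/pixel

1069.65 m/pixel


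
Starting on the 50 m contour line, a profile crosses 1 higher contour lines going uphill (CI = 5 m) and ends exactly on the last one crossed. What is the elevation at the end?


elevation = 50 + 1 * 5 = 55 m

55 m


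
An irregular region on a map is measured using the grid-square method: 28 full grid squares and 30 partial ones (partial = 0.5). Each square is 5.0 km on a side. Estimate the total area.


effective squares = 28 + 30 * 0.5 = 43.0
area = 43.0 * 25.0 = 1075.0 km^2

1075.0 km^2


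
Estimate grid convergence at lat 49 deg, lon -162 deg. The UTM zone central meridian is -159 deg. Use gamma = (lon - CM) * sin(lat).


gamma = (-162 - -159) * sin(49) = -3 * 0.75471 = -2.264 degrees

-2.264 degrees


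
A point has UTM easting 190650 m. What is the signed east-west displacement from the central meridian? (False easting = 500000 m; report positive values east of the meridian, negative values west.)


displacement = 190650 - 500000 = -309350 m

-309350 m


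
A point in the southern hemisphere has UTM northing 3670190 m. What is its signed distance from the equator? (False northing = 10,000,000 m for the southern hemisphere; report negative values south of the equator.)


For southern: actual = 3670190 - 10000000 = -6329810 m

-6329810 m


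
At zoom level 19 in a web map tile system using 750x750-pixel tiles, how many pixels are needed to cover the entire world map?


tiles per axis = 2^19 = 524288
total tiles = 524288^2 = 274877906944
pixels per axis = 524288 * 750 = 393216000
total pixels = 393216000^2 = 154618822656000000

154618822656000000 pixels


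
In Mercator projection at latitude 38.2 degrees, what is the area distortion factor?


area_distortion = 1/cos^2(38.2) = 1.619

1.619


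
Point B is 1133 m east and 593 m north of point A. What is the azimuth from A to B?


az = atan2(1133, 593) = 62.4 deg
adjusted to 0-360: 62.4 degrees

62.4 degrees


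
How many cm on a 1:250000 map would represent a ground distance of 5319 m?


map_cm = 5319 * 100 / 250000 = 2.1276 cm ≈ 2.13 cm

2.13 cm


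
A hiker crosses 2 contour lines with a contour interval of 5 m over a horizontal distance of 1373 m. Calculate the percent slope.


elevation change = 2 * 5 = 10 m
slope = 10 / 1373 * 100 = 0.7%

0.7%


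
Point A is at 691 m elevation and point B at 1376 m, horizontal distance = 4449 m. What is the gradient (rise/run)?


gradient = (1376 - 691) / 4449 = 685 / 4449 = 0.154

0.154


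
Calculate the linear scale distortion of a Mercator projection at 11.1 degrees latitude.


SF = 1 / cos(11.1) = 1 / 0.981293 = 1.019

1.019


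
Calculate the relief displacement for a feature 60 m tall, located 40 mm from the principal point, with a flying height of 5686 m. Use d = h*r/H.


d = h * r / H = 60 * 40 / 5686 = 0.42 mm

0.42 mm


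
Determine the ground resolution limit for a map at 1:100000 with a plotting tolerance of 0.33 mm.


ground = 0.33 mm * 100000 / 1000 = 33.0 m

33.0 m


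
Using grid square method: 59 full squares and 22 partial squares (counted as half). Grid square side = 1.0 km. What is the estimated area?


effective squares = 59 + 22 * 0.5 = 70.0
area = 70.0 * 1.0 = 70.0 km^2

70.0 km^2


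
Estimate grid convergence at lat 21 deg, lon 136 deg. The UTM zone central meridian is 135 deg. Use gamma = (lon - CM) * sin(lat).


gamma = (136 - 135) * sin(21) = 1 * 0.358368 = 0.358 degrees

0.358 degrees


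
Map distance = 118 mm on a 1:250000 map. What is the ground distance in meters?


ground = 118 mm * 250000 / 1000 = 29500.0 m

29500.0 m


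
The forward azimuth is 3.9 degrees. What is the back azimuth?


back azimuth = (3.9 + 180) mod 360 = 183.9 degrees

183.9 degrees


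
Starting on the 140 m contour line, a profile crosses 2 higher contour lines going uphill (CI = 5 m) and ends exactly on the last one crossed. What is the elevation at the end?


elevation = 140 + 2 * 5 = 150 m

150 m


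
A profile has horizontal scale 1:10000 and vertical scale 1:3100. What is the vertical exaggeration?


VE = horizontal_scale / vertical_scale = 10000 / 3100 ≈ 3.2

3.2x


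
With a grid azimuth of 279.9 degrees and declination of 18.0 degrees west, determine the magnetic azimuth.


magnetic azimuth = grid azimuth - declination (east +ve)
mag_az = 279.9 - -18.0 = 297.9 degrees

297.9 degrees


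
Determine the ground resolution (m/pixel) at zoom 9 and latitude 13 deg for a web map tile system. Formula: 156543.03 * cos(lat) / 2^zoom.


res = 156543.03 * cos(13) / 2^9 = 156543.03 * 0.97437006 / 512 = 297.91 m/pixel

297.91 m/pixel


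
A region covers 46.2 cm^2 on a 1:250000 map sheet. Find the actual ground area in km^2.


ground_area = 46.2 * (250000/100)^2 = 288750000.0 m^2 = 288.75 km^2

288.75 km^2


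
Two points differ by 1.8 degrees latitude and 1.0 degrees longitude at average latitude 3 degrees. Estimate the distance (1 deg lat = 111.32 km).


dlat_km = 1.8 * 111.32 = 200.376
dlon_km = 1.0 * 111.32 * cos(3) ≈ 111.167
dist = sqrt(200.376^2 + 111.167^2) ≈ 229.1 km

229.1 km


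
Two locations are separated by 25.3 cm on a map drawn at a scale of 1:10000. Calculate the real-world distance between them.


ground = 25.3 cm * 10000 / 100 = 2530.0 m = 2.53 km

2.53 km


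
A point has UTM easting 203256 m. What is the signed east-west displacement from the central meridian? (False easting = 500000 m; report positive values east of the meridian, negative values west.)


displacement = 203256 - 500000 = -296744 m

-296744 m
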